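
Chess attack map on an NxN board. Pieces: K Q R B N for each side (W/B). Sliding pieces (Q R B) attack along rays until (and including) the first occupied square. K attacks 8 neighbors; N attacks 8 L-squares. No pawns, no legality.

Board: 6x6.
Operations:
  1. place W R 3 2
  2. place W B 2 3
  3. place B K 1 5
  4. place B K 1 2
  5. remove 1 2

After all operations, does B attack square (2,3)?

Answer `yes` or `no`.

Answer: no

Derivation:
Op 1: place WR@(3,2)
Op 2: place WB@(2,3)
Op 3: place BK@(1,5)
Op 4: place BK@(1,2)
Op 5: remove (1,2)
Per-piece attacks for B:
  BK@(1,5): attacks (1,4) (2,5) (0,5) (2,4) (0,4)
B attacks (2,3): no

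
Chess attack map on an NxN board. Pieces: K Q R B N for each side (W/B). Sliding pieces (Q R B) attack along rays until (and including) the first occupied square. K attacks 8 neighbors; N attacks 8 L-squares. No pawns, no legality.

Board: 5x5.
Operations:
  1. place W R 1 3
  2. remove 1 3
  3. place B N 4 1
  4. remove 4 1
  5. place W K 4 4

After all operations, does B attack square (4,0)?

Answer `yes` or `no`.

Answer: no

Derivation:
Op 1: place WR@(1,3)
Op 2: remove (1,3)
Op 3: place BN@(4,1)
Op 4: remove (4,1)
Op 5: place WK@(4,4)
Per-piece attacks for B:
B attacks (4,0): no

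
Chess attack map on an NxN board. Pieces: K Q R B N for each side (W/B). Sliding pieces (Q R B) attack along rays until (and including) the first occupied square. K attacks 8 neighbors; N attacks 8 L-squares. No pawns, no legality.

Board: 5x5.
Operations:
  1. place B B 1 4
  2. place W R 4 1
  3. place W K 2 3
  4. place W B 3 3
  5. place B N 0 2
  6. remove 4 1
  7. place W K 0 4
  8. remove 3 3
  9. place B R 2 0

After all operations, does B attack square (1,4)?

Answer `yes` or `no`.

Op 1: place BB@(1,4)
Op 2: place WR@(4,1)
Op 3: place WK@(2,3)
Op 4: place WB@(3,3)
Op 5: place BN@(0,2)
Op 6: remove (4,1)
Op 7: place WK@(0,4)
Op 8: remove (3,3)
Op 9: place BR@(2,0)
Per-piece attacks for B:
  BN@(0,2): attacks (1,4) (2,3) (1,0) (2,1)
  BB@(1,4): attacks (2,3) (0,3) [ray(1,-1) blocked at (2,3)]
  BR@(2,0): attacks (2,1) (2,2) (2,3) (3,0) (4,0) (1,0) (0,0) [ray(0,1) blocked at (2,3)]
B attacks (1,4): yes

Answer: yes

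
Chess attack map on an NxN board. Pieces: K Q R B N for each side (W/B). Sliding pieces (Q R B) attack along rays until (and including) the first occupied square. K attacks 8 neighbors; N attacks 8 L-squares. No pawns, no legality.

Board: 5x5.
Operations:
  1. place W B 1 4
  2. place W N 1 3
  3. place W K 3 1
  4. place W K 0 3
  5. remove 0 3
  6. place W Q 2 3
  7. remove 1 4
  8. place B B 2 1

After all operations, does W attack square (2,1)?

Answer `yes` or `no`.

Answer: yes

Derivation:
Op 1: place WB@(1,4)
Op 2: place WN@(1,3)
Op 3: place WK@(3,1)
Op 4: place WK@(0,3)
Op 5: remove (0,3)
Op 6: place WQ@(2,3)
Op 7: remove (1,4)
Op 8: place BB@(2,1)
Per-piece attacks for W:
  WN@(1,3): attacks (3,4) (2,1) (3,2) (0,1)
  WQ@(2,3): attacks (2,4) (2,2) (2,1) (3,3) (4,3) (1,3) (3,4) (3,2) (4,1) (1,4) (1,2) (0,1) [ray(0,-1) blocked at (2,1); ray(-1,0) blocked at (1,3)]
  WK@(3,1): attacks (3,2) (3,0) (4,1) (2,1) (4,2) (4,0) (2,2) (2,0)
W attacks (2,1): yes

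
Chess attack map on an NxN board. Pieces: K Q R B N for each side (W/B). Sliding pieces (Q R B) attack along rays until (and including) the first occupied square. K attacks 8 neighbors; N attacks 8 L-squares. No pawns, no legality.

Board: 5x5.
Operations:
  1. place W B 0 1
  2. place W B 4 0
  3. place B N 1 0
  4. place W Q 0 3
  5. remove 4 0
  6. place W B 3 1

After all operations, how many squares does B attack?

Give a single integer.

Op 1: place WB@(0,1)
Op 2: place WB@(4,0)
Op 3: place BN@(1,0)
Op 4: place WQ@(0,3)
Op 5: remove (4,0)
Op 6: place WB@(3,1)
Per-piece attacks for B:
  BN@(1,0): attacks (2,2) (3,1) (0,2)
Union (3 distinct): (0,2) (2,2) (3,1)

Answer: 3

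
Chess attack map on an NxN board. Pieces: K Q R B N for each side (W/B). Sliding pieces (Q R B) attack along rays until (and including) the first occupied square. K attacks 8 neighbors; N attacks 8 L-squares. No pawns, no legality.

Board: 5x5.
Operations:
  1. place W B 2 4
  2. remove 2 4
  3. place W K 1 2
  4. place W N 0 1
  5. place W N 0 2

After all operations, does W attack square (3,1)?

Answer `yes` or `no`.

Answer: no

Derivation:
Op 1: place WB@(2,4)
Op 2: remove (2,4)
Op 3: place WK@(1,2)
Op 4: place WN@(0,1)
Op 5: place WN@(0,2)
Per-piece attacks for W:
  WN@(0,1): attacks (1,3) (2,2) (2,0)
  WN@(0,2): attacks (1,4) (2,3) (1,0) (2,1)
  WK@(1,2): attacks (1,3) (1,1) (2,2) (0,2) (2,3) (2,1) (0,3) (0,1)
W attacks (3,1): no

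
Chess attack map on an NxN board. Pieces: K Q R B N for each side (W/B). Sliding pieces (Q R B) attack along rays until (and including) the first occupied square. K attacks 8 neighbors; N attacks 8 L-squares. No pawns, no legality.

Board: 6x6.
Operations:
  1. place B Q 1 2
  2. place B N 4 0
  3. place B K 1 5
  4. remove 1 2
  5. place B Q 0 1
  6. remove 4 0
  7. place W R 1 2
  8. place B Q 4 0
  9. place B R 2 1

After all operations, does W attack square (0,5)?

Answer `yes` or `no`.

Answer: no

Derivation:
Op 1: place BQ@(1,2)
Op 2: place BN@(4,0)
Op 3: place BK@(1,5)
Op 4: remove (1,2)
Op 5: place BQ@(0,1)
Op 6: remove (4,0)
Op 7: place WR@(1,2)
Op 8: place BQ@(4,0)
Op 9: place BR@(2,1)
Per-piece attacks for W:
  WR@(1,2): attacks (1,3) (1,4) (1,5) (1,1) (1,0) (2,2) (3,2) (4,2) (5,2) (0,2) [ray(0,1) blocked at (1,5)]
W attacks (0,5): no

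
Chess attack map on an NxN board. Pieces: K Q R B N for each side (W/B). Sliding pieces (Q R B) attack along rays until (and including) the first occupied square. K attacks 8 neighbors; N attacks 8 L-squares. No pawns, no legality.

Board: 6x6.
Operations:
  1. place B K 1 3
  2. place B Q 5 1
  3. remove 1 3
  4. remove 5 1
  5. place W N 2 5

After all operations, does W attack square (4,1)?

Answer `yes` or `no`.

Answer: no

Derivation:
Op 1: place BK@(1,3)
Op 2: place BQ@(5,1)
Op 3: remove (1,3)
Op 4: remove (5,1)
Op 5: place WN@(2,5)
Per-piece attacks for W:
  WN@(2,5): attacks (3,3) (4,4) (1,3) (0,4)
W attacks (4,1): no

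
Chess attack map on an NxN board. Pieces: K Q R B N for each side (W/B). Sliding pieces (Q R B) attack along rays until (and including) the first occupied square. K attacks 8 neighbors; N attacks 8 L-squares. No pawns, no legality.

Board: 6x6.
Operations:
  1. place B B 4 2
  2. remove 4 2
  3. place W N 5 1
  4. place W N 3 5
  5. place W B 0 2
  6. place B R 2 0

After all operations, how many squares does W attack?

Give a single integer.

Answer: 11

Derivation:
Op 1: place BB@(4,2)
Op 2: remove (4,2)
Op 3: place WN@(5,1)
Op 4: place WN@(3,5)
Op 5: place WB@(0,2)
Op 6: place BR@(2,0)
Per-piece attacks for W:
  WB@(0,2): attacks (1,3) (2,4) (3,5) (1,1) (2,0) [ray(1,1) blocked at (3,5); ray(1,-1) blocked at (2,0)]
  WN@(3,5): attacks (4,3) (5,4) (2,3) (1,4)
  WN@(5,1): attacks (4,3) (3,2) (3,0)
Union (11 distinct): (1,1) (1,3) (1,4) (2,0) (2,3) (2,4) (3,0) (3,2) (3,5) (4,3) (5,4)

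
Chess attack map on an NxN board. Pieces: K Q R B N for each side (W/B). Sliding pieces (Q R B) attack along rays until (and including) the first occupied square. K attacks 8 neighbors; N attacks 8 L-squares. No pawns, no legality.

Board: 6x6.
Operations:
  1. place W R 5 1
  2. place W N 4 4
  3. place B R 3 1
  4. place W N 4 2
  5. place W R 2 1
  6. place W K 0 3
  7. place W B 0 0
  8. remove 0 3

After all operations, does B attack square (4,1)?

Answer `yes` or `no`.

Answer: yes

Derivation:
Op 1: place WR@(5,1)
Op 2: place WN@(4,4)
Op 3: place BR@(3,1)
Op 4: place WN@(4,2)
Op 5: place WR@(2,1)
Op 6: place WK@(0,3)
Op 7: place WB@(0,0)
Op 8: remove (0,3)
Per-piece attacks for B:
  BR@(3,1): attacks (3,2) (3,3) (3,4) (3,5) (3,0) (4,1) (5,1) (2,1) [ray(1,0) blocked at (5,1); ray(-1,0) blocked at (2,1)]
B attacks (4,1): yes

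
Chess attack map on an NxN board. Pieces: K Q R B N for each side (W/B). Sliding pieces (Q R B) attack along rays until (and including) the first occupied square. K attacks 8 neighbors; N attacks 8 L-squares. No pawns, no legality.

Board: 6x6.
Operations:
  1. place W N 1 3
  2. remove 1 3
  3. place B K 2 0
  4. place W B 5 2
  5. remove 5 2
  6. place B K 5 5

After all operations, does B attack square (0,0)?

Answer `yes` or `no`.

Answer: no

Derivation:
Op 1: place WN@(1,3)
Op 2: remove (1,3)
Op 3: place BK@(2,0)
Op 4: place WB@(5,2)
Op 5: remove (5,2)
Op 6: place BK@(5,5)
Per-piece attacks for B:
  BK@(2,0): attacks (2,1) (3,0) (1,0) (3,1) (1,1)
  BK@(5,5): attacks (5,4) (4,5) (4,4)
B attacks (0,0): no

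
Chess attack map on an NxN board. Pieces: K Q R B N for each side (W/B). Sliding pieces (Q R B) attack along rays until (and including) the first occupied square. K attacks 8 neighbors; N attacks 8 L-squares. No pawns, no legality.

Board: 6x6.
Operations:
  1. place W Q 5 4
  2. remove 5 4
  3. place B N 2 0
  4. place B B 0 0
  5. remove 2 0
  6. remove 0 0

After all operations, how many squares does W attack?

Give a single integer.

Answer: 0

Derivation:
Op 1: place WQ@(5,4)
Op 2: remove (5,4)
Op 3: place BN@(2,0)
Op 4: place BB@(0,0)
Op 5: remove (2,0)
Op 6: remove (0,0)
Per-piece attacks for W:
Union (0 distinct): (none)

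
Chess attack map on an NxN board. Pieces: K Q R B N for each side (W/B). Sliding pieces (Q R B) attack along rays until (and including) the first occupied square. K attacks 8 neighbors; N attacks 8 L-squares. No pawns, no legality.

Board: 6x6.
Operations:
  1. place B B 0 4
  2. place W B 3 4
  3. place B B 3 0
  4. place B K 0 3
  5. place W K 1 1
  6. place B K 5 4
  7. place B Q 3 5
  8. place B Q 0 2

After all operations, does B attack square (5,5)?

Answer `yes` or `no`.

Op 1: place BB@(0,4)
Op 2: place WB@(3,4)
Op 3: place BB@(3,0)
Op 4: place BK@(0,3)
Op 5: place WK@(1,1)
Op 6: place BK@(5,4)
Op 7: place BQ@(3,5)
Op 8: place BQ@(0,2)
Per-piece attacks for B:
  BQ@(0,2): attacks (0,3) (0,1) (0,0) (1,2) (2,2) (3,2) (4,2) (5,2) (1,3) (2,4) (3,5) (1,1) [ray(0,1) blocked at (0,3); ray(1,1) blocked at (3,5); ray(1,-1) blocked at (1,1)]
  BK@(0,3): attacks (0,4) (0,2) (1,3) (1,4) (1,2)
  BB@(0,4): attacks (1,5) (1,3) (2,2) (3,1) (4,0)
  BB@(3,0): attacks (4,1) (5,2) (2,1) (1,2) (0,3) [ray(-1,1) blocked at (0,3)]
  BQ@(3,5): attacks (3,4) (4,5) (5,5) (2,5) (1,5) (0,5) (4,4) (5,3) (2,4) (1,3) (0,2) [ray(0,-1) blocked at (3,4); ray(-1,-1) blocked at (0,2)]
  BK@(5,4): attacks (5,5) (5,3) (4,4) (4,5) (4,3)
B attacks (5,5): yes

Answer: yes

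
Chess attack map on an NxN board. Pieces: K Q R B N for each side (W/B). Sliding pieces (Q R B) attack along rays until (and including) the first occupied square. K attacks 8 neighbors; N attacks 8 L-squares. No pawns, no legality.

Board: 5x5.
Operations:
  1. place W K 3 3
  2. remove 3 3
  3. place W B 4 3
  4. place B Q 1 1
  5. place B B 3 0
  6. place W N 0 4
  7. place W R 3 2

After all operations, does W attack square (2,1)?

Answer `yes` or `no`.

Op 1: place WK@(3,3)
Op 2: remove (3,3)
Op 3: place WB@(4,3)
Op 4: place BQ@(1,1)
Op 5: place BB@(3,0)
Op 6: place WN@(0,4)
Op 7: place WR@(3,2)
Per-piece attacks for W:
  WN@(0,4): attacks (1,2) (2,3)
  WR@(3,2): attacks (3,3) (3,4) (3,1) (3,0) (4,2) (2,2) (1,2) (0,2) [ray(0,-1) blocked at (3,0)]
  WB@(4,3): attacks (3,4) (3,2) [ray(-1,-1) blocked at (3,2)]
W attacks (2,1): no

Answer: no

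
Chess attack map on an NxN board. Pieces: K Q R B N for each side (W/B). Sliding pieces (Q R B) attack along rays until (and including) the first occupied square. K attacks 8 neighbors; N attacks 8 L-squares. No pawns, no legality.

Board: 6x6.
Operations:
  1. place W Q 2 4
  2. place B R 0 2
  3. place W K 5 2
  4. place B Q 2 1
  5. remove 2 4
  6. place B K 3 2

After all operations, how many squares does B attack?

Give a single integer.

Op 1: place WQ@(2,4)
Op 2: place BR@(0,2)
Op 3: place WK@(5,2)
Op 4: place BQ@(2,1)
Op 5: remove (2,4)
Op 6: place BK@(3,2)
Per-piece attacks for B:
  BR@(0,2): attacks (0,3) (0,4) (0,5) (0,1) (0,0) (1,2) (2,2) (3,2) [ray(1,0) blocked at (3,2)]
  BQ@(2,1): attacks (2,2) (2,3) (2,4) (2,5) (2,0) (3,1) (4,1) (5,1) (1,1) (0,1) (3,2) (3,0) (1,2) (0,3) (1,0) [ray(1,1) blocked at (3,2)]
  BK@(3,2): attacks (3,3) (3,1) (4,2) (2,2) (4,3) (4,1) (2,3) (2,1)
Union (22 distinct): (0,0) (0,1) (0,3) (0,4) (0,5) (1,0) (1,1) (1,2) (2,0) (2,1) (2,2) (2,3) (2,4) (2,5) (3,0) (3,1) (3,2) (3,3) (4,1) (4,2) (4,3) (5,1)

Answer: 22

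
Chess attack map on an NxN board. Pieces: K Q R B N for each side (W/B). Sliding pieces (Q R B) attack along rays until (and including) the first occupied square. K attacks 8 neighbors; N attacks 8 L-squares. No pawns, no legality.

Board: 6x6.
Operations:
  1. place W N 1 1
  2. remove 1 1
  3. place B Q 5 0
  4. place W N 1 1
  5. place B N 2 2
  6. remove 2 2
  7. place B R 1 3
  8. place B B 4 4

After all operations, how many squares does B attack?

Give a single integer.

Op 1: place WN@(1,1)
Op 2: remove (1,1)
Op 3: place BQ@(5,0)
Op 4: place WN@(1,1)
Op 5: place BN@(2,2)
Op 6: remove (2,2)
Op 7: place BR@(1,3)
Op 8: place BB@(4,4)
Per-piece attacks for B:
  BR@(1,3): attacks (1,4) (1,5) (1,2) (1,1) (2,3) (3,3) (4,3) (5,3) (0,3) [ray(0,-1) blocked at (1,1)]
  BB@(4,4): attacks (5,5) (5,3) (3,5) (3,3) (2,2) (1,1) [ray(-1,-1) blocked at (1,1)]
  BQ@(5,0): attacks (5,1) (5,2) (5,3) (5,4) (5,5) (4,0) (3,0) (2,0) (1,0) (0,0) (4,1) (3,2) (2,3) (1,4) (0,5)
Union (23 distinct): (0,0) (0,3) (0,5) (1,0) (1,1) (1,2) (1,4) (1,5) (2,0) (2,2) (2,3) (3,0) (3,2) (3,3) (3,5) (4,0) (4,1) (4,3) (5,1) (5,2) (5,3) (5,4) (5,5)

Answer: 23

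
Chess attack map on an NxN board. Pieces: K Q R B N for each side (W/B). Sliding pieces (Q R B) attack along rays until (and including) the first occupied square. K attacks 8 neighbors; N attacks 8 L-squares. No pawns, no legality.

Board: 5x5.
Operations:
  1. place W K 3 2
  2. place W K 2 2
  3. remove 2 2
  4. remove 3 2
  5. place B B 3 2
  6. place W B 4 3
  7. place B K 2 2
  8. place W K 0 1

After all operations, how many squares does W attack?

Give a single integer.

Answer: 7

Derivation:
Op 1: place WK@(3,2)
Op 2: place WK@(2,2)
Op 3: remove (2,2)
Op 4: remove (3,2)
Op 5: place BB@(3,2)
Op 6: place WB@(4,3)
Op 7: place BK@(2,2)
Op 8: place WK@(0,1)
Per-piece attacks for W:
  WK@(0,1): attacks (0,2) (0,0) (1,1) (1,2) (1,0)
  WB@(4,3): attacks (3,4) (3,2) [ray(-1,-1) blocked at (3,2)]
Union (7 distinct): (0,0) (0,2) (1,0) (1,1) (1,2) (3,2) (3,4)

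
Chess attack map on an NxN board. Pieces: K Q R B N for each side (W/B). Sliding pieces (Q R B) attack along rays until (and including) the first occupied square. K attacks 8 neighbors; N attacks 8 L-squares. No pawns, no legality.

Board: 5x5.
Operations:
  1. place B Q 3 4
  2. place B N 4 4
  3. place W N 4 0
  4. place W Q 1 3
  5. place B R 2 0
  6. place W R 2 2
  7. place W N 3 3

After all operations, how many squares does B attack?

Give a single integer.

Op 1: place BQ@(3,4)
Op 2: place BN@(4,4)
Op 3: place WN@(4,0)
Op 4: place WQ@(1,3)
Op 5: place BR@(2,0)
Op 6: place WR@(2,2)
Op 7: place WN@(3,3)
Per-piece attacks for B:
  BR@(2,0): attacks (2,1) (2,2) (3,0) (4,0) (1,0) (0,0) [ray(0,1) blocked at (2,2); ray(1,0) blocked at (4,0)]
  BQ@(3,4): attacks (3,3) (4,4) (2,4) (1,4) (0,4) (4,3) (2,3) (1,2) (0,1) [ray(0,-1) blocked at (3,3); ray(1,0) blocked at (4,4)]
  BN@(4,4): attacks (3,2) (2,3)
Union (16 distinct): (0,0) (0,1) (0,4) (1,0) (1,2) (1,4) (2,1) (2,2) (2,3) (2,4) (3,0) (3,2) (3,3) (4,0) (4,3) (4,4)

Answer: 16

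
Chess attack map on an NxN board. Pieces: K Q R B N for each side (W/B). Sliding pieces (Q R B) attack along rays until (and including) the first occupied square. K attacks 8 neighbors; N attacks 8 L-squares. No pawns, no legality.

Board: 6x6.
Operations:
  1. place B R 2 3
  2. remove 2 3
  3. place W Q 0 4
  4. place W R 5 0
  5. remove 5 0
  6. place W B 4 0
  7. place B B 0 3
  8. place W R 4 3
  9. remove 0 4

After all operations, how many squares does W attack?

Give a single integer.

Answer: 14

Derivation:
Op 1: place BR@(2,3)
Op 2: remove (2,3)
Op 3: place WQ@(0,4)
Op 4: place WR@(5,0)
Op 5: remove (5,0)
Op 6: place WB@(4,0)
Op 7: place BB@(0,3)
Op 8: place WR@(4,3)
Op 9: remove (0,4)
Per-piece attacks for W:
  WB@(4,0): attacks (5,1) (3,1) (2,2) (1,3) (0,4)
  WR@(4,3): attacks (4,4) (4,5) (4,2) (4,1) (4,0) (5,3) (3,3) (2,3) (1,3) (0,3) [ray(0,-1) blocked at (4,0); ray(-1,0) blocked at (0,3)]
Union (14 distinct): (0,3) (0,4) (1,3) (2,2) (2,3) (3,1) (3,3) (4,0) (4,1) (4,2) (4,4) (4,5) (5,1) (5,3)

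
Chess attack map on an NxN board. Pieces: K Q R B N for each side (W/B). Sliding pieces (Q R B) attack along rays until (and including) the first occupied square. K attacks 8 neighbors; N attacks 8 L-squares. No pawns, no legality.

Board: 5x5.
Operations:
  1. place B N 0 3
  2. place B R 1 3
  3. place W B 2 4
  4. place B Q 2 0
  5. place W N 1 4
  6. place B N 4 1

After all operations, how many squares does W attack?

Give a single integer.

Answer: 5

Derivation:
Op 1: place BN@(0,3)
Op 2: place BR@(1,3)
Op 3: place WB@(2,4)
Op 4: place BQ@(2,0)
Op 5: place WN@(1,4)
Op 6: place BN@(4,1)
Per-piece attacks for W:
  WN@(1,4): attacks (2,2) (3,3) (0,2)
  WB@(2,4): attacks (3,3) (4,2) (1,3) [ray(-1,-1) blocked at (1,3)]
Union (5 distinct): (0,2) (1,3) (2,2) (3,3) (4,2)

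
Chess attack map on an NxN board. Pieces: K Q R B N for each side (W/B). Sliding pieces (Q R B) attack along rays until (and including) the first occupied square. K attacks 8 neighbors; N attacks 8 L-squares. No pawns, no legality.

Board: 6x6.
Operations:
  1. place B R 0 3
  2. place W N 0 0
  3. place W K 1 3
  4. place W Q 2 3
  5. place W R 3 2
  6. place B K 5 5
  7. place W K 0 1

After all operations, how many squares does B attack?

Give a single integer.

Op 1: place BR@(0,3)
Op 2: place WN@(0,0)
Op 3: place WK@(1,3)
Op 4: place WQ@(2,3)
Op 5: place WR@(3,2)
Op 6: place BK@(5,5)
Op 7: place WK@(0,1)
Per-piece attacks for B:
  BR@(0,3): attacks (0,4) (0,5) (0,2) (0,1) (1,3) [ray(0,-1) blocked at (0,1); ray(1,0) blocked at (1,3)]
  BK@(5,5): attacks (5,4) (4,5) (4,4)
Union (8 distinct): (0,1) (0,2) (0,4) (0,5) (1,3) (4,4) (4,5) (5,4)

Answer: 8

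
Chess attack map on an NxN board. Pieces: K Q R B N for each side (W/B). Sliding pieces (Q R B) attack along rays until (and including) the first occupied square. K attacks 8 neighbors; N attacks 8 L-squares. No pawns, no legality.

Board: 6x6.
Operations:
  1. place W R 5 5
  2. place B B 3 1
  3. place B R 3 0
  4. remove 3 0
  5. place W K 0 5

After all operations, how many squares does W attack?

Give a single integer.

Op 1: place WR@(5,5)
Op 2: place BB@(3,1)
Op 3: place BR@(3,0)
Op 4: remove (3,0)
Op 5: place WK@(0,5)
Per-piece attacks for W:
  WK@(0,5): attacks (0,4) (1,5) (1,4)
  WR@(5,5): attacks (5,4) (5,3) (5,2) (5,1) (5,0) (4,5) (3,5) (2,5) (1,5) (0,5) [ray(-1,0) blocked at (0,5)]
Union (12 distinct): (0,4) (0,5) (1,4) (1,5) (2,5) (3,5) (4,5) (5,0) (5,1) (5,2) (5,3) (5,4)

Answer: 12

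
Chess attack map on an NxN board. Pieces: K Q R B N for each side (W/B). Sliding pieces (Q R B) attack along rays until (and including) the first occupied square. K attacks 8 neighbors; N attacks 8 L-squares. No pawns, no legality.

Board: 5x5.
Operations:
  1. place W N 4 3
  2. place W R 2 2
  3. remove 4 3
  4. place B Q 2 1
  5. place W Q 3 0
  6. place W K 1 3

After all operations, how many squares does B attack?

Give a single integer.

Op 1: place WN@(4,3)
Op 2: place WR@(2,2)
Op 3: remove (4,3)
Op 4: place BQ@(2,1)
Op 5: place WQ@(3,0)
Op 6: place WK@(1,3)
Per-piece attacks for B:
  BQ@(2,1): attacks (2,2) (2,0) (3,1) (4,1) (1,1) (0,1) (3,2) (4,3) (3,0) (1,2) (0,3) (1,0) [ray(0,1) blocked at (2,2); ray(1,-1) blocked at (3,0)]
Union (12 distinct): (0,1) (0,3) (1,0) (1,1) (1,2) (2,0) (2,2) (3,0) (3,1) (3,2) (4,1) (4,3)

Answer: 12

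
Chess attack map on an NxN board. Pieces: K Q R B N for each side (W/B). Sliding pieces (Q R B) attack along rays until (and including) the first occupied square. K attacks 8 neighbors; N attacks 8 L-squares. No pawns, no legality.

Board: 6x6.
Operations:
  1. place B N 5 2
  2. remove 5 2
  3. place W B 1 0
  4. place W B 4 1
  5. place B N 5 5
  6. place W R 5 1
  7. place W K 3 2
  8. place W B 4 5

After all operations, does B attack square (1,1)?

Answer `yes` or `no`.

Answer: no

Derivation:
Op 1: place BN@(5,2)
Op 2: remove (5,2)
Op 3: place WB@(1,0)
Op 4: place WB@(4,1)
Op 5: place BN@(5,5)
Op 6: place WR@(5,1)
Op 7: place WK@(3,2)
Op 8: place WB@(4,5)
Per-piece attacks for B:
  BN@(5,5): attacks (4,3) (3,4)
B attacks (1,1): no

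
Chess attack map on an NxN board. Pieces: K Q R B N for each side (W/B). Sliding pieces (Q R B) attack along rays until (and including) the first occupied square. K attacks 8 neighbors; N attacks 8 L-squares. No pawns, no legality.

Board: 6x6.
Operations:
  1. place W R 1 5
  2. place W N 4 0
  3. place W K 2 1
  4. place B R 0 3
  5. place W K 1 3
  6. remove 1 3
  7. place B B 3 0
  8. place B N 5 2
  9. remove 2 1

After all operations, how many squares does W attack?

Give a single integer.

Op 1: place WR@(1,5)
Op 2: place WN@(4,0)
Op 3: place WK@(2,1)
Op 4: place BR@(0,3)
Op 5: place WK@(1,3)
Op 6: remove (1,3)
Op 7: place BB@(3,0)
Op 8: place BN@(5,2)
Op 9: remove (2,1)
Per-piece attacks for W:
  WR@(1,5): attacks (1,4) (1,3) (1,2) (1,1) (1,0) (2,5) (3,5) (4,5) (5,5) (0,5)
  WN@(4,0): attacks (5,2) (3,2) (2,1)
Union (13 distinct): (0,5) (1,0) (1,1) (1,2) (1,3) (1,4) (2,1) (2,5) (3,2) (3,5) (4,5) (5,2) (5,5)

Answer: 13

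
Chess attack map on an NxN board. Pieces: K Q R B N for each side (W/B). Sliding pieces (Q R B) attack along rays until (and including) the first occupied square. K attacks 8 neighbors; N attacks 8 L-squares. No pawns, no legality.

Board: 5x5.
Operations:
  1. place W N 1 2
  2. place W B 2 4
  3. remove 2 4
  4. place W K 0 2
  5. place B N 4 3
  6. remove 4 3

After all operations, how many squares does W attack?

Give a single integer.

Answer: 11

Derivation:
Op 1: place WN@(1,2)
Op 2: place WB@(2,4)
Op 3: remove (2,4)
Op 4: place WK@(0,2)
Op 5: place BN@(4,3)
Op 6: remove (4,3)
Per-piece attacks for W:
  WK@(0,2): attacks (0,3) (0,1) (1,2) (1,3) (1,1)
  WN@(1,2): attacks (2,4) (3,3) (0,4) (2,0) (3,1) (0,0)
Union (11 distinct): (0,0) (0,1) (0,3) (0,4) (1,1) (1,2) (1,3) (2,0) (2,4) (3,1) (3,3)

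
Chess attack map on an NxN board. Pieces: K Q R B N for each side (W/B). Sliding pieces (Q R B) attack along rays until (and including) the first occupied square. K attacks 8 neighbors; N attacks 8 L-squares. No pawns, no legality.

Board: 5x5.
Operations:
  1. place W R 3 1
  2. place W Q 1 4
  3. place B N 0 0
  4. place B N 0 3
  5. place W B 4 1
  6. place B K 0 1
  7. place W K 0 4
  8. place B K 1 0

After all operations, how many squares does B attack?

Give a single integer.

Answer: 10

Derivation:
Op 1: place WR@(3,1)
Op 2: place WQ@(1,4)
Op 3: place BN@(0,0)
Op 4: place BN@(0,3)
Op 5: place WB@(4,1)
Op 6: place BK@(0,1)
Op 7: place WK@(0,4)
Op 8: place BK@(1,0)
Per-piece attacks for B:
  BN@(0,0): attacks (1,2) (2,1)
  BK@(0,1): attacks (0,2) (0,0) (1,1) (1,2) (1,0)
  BN@(0,3): attacks (2,4) (1,1) (2,2)
  BK@(1,0): attacks (1,1) (2,0) (0,0) (2,1) (0,1)
Union (10 distinct): (0,0) (0,1) (0,2) (1,0) (1,1) (1,2) (2,0) (2,1) (2,2) (2,4)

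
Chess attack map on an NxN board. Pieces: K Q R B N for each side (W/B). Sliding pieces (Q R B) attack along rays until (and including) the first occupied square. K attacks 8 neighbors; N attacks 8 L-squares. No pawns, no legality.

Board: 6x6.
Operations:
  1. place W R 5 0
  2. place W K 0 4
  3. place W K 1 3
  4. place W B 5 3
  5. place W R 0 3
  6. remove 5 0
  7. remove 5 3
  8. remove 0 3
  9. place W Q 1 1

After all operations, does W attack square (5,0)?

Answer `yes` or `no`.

Answer: no

Derivation:
Op 1: place WR@(5,0)
Op 2: place WK@(0,4)
Op 3: place WK@(1,3)
Op 4: place WB@(5,3)
Op 5: place WR@(0,3)
Op 6: remove (5,0)
Op 7: remove (5,3)
Op 8: remove (0,3)
Op 9: place WQ@(1,1)
Per-piece attacks for W:
  WK@(0,4): attacks (0,5) (0,3) (1,4) (1,5) (1,3)
  WQ@(1,1): attacks (1,2) (1,3) (1,0) (2,1) (3,1) (4,1) (5,1) (0,1) (2,2) (3,3) (4,4) (5,5) (2,0) (0,2) (0,0) [ray(0,1) blocked at (1,3)]
  WK@(1,3): attacks (1,4) (1,2) (2,3) (0,3) (2,4) (2,2) (0,4) (0,2)
W attacks (5,0): no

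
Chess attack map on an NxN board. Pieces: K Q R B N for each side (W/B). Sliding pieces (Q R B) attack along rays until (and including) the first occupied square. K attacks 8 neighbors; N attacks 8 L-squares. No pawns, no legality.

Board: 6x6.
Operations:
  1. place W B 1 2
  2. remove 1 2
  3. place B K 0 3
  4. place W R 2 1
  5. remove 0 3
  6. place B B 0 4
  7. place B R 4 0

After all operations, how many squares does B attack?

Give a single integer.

Op 1: place WB@(1,2)
Op 2: remove (1,2)
Op 3: place BK@(0,3)
Op 4: place WR@(2,1)
Op 5: remove (0,3)
Op 6: place BB@(0,4)
Op 7: place BR@(4,0)
Per-piece attacks for B:
  BB@(0,4): attacks (1,5) (1,3) (2,2) (3,1) (4,0) [ray(1,-1) blocked at (4,0)]
  BR@(4,0): attacks (4,1) (4,2) (4,3) (4,4) (4,5) (5,0) (3,0) (2,0) (1,0) (0,0)
Union (15 distinct): (0,0) (1,0) (1,3) (1,5) (2,0) (2,2) (3,0) (3,1) (4,0) (4,1) (4,2) (4,3) (4,4) (4,5) (5,0)

Answer: 15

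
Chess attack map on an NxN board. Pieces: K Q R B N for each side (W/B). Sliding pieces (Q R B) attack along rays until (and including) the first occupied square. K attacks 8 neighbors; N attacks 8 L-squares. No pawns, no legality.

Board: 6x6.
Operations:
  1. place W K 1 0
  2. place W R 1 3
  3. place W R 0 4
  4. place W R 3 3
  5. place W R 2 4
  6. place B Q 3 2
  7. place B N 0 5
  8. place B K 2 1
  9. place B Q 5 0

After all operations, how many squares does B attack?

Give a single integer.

Op 1: place WK@(1,0)
Op 2: place WR@(1,3)
Op 3: place WR@(0,4)
Op 4: place WR@(3,3)
Op 5: place WR@(2,4)
Op 6: place BQ@(3,2)
Op 7: place BN@(0,5)
Op 8: place BK@(2,1)
Op 9: place BQ@(5,0)
Per-piece attacks for B:
  BN@(0,5): attacks (1,3) (2,4)
  BK@(2,1): attacks (2,2) (2,0) (3,1) (1,1) (3,2) (3,0) (1,2) (1,0)
  BQ@(3,2): attacks (3,3) (3,1) (3,0) (4,2) (5,2) (2,2) (1,2) (0,2) (4,3) (5,4) (4,1) (5,0) (2,3) (1,4) (0,5) (2,1) [ray(0,1) blocked at (3,3); ray(1,-1) blocked at (5,0); ray(-1,1) blocked at (0,5); ray(-1,-1) blocked at (2,1)]
  BQ@(5,0): attacks (5,1) (5,2) (5,3) (5,4) (5,5) (4,0) (3,0) (2,0) (1,0) (4,1) (3,2) [ray(-1,0) blocked at (1,0); ray(-1,1) blocked at (3,2)]
Union (26 distinct): (0,2) (0,5) (1,0) (1,1) (1,2) (1,3) (1,4) (2,0) (2,1) (2,2) (2,3) (2,4) (3,0) (3,1) (3,2) (3,3) (4,0) (4,1) (4,2) (4,3) (5,0) (5,1) (5,2) (5,3) (5,4) (5,5)

Answer: 26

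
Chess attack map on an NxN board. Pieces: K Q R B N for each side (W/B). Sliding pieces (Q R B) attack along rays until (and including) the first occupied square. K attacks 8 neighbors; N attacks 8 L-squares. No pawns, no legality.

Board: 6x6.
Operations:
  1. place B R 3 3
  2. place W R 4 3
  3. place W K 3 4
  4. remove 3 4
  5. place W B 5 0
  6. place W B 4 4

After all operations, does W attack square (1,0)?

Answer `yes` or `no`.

Answer: no

Derivation:
Op 1: place BR@(3,3)
Op 2: place WR@(4,3)
Op 3: place WK@(3,4)
Op 4: remove (3,4)
Op 5: place WB@(5,0)
Op 6: place WB@(4,4)
Per-piece attacks for W:
  WR@(4,3): attacks (4,4) (4,2) (4,1) (4,0) (5,3) (3,3) [ray(0,1) blocked at (4,4); ray(-1,0) blocked at (3,3)]
  WB@(4,4): attacks (5,5) (5,3) (3,5) (3,3) [ray(-1,-1) blocked at (3,3)]
  WB@(5,0): attacks (4,1) (3,2) (2,3) (1,4) (0,5)
W attacks (1,0): no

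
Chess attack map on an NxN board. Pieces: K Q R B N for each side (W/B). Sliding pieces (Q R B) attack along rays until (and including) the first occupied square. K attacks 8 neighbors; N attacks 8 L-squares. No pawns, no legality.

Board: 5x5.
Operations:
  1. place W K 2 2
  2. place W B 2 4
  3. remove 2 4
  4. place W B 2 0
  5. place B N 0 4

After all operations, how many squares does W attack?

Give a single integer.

Op 1: place WK@(2,2)
Op 2: place WB@(2,4)
Op 3: remove (2,4)
Op 4: place WB@(2,0)
Op 5: place BN@(0,4)
Per-piece attacks for W:
  WB@(2,0): attacks (3,1) (4,2) (1,1) (0,2)
  WK@(2,2): attacks (2,3) (2,1) (3,2) (1,2) (3,3) (3,1) (1,3) (1,1)
Union (10 distinct): (0,2) (1,1) (1,2) (1,3) (2,1) (2,3) (3,1) (3,2) (3,3) (4,2)

Answer: 10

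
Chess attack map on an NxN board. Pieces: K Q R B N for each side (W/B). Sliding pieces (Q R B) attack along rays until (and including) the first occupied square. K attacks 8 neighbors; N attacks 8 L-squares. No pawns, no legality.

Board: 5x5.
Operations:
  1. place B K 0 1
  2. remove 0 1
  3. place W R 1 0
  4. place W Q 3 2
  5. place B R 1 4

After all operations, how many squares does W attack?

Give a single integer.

Answer: 19

Derivation:
Op 1: place BK@(0,1)
Op 2: remove (0,1)
Op 3: place WR@(1,0)
Op 4: place WQ@(3,2)
Op 5: place BR@(1,4)
Per-piece attacks for W:
  WR@(1,0): attacks (1,1) (1,2) (1,3) (1,4) (2,0) (3,0) (4,0) (0,0) [ray(0,1) blocked at (1,4)]
  WQ@(3,2): attacks (3,3) (3,4) (3,1) (3,0) (4,2) (2,2) (1,2) (0,2) (4,3) (4,1) (2,3) (1,4) (2,1) (1,0) [ray(-1,1) blocked at (1,4); ray(-1,-1) blocked at (1,0)]
Union (19 distinct): (0,0) (0,2) (1,0) (1,1) (1,2) (1,3) (1,4) (2,0) (2,1) (2,2) (2,3) (3,0) (3,1) (3,3) (3,4) (4,0) (4,1) (4,2) (4,3)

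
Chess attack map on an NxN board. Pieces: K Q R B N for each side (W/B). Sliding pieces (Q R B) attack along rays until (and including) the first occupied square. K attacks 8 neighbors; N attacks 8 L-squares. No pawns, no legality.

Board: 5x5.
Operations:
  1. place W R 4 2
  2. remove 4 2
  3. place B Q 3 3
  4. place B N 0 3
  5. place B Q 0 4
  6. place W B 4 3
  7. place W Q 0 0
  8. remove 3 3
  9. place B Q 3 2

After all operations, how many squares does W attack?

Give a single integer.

Op 1: place WR@(4,2)
Op 2: remove (4,2)
Op 3: place BQ@(3,3)
Op 4: place BN@(0,3)
Op 5: place BQ@(0,4)
Op 6: place WB@(4,3)
Op 7: place WQ@(0,0)
Op 8: remove (3,3)
Op 9: place BQ@(3,2)
Per-piece attacks for W:
  WQ@(0,0): attacks (0,1) (0,2) (0,3) (1,0) (2,0) (3,0) (4,0) (1,1) (2,2) (3,3) (4,4) [ray(0,1) blocked at (0,3)]
  WB@(4,3): attacks (3,4) (3,2) [ray(-1,-1) blocked at (3,2)]
Union (13 distinct): (0,1) (0,2) (0,3) (1,0) (1,1) (2,0) (2,2) (3,0) (3,2) (3,3) (3,4) (4,0) (4,4)

Answer: 13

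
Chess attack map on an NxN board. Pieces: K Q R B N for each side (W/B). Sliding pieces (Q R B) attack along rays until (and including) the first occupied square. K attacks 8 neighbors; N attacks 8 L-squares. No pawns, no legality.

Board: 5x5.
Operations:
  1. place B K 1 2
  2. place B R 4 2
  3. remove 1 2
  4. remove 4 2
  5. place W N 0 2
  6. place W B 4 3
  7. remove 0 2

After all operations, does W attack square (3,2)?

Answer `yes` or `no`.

Op 1: place BK@(1,2)
Op 2: place BR@(4,2)
Op 3: remove (1,2)
Op 4: remove (4,2)
Op 5: place WN@(0,2)
Op 6: place WB@(4,3)
Op 7: remove (0,2)
Per-piece attacks for W:
  WB@(4,3): attacks (3,4) (3,2) (2,1) (1,0)
W attacks (3,2): yes

Answer: yes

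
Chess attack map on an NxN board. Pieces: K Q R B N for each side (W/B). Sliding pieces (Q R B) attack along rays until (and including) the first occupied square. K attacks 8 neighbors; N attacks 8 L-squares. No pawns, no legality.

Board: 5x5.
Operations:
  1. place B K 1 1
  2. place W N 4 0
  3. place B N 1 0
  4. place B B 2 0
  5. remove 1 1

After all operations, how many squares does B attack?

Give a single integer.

Op 1: place BK@(1,1)
Op 2: place WN@(4,0)
Op 3: place BN@(1,0)
Op 4: place BB@(2,0)
Op 5: remove (1,1)
Per-piece attacks for B:
  BN@(1,0): attacks (2,2) (3,1) (0,2)
  BB@(2,0): attacks (3,1) (4,2) (1,1) (0,2)
Union (5 distinct): (0,2) (1,1) (2,2) (3,1) (4,2)

Answer: 5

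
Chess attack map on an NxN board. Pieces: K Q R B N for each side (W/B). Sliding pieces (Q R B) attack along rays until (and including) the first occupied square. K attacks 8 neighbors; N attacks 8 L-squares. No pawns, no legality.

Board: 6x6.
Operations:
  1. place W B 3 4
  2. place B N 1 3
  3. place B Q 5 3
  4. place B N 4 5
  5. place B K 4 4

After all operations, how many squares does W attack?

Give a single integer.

Op 1: place WB@(3,4)
Op 2: place BN@(1,3)
Op 3: place BQ@(5,3)
Op 4: place BN@(4,5)
Op 5: place BK@(4,4)
Per-piece attacks for W:
  WB@(3,4): attacks (4,5) (4,3) (5,2) (2,5) (2,3) (1,2) (0,1) [ray(1,1) blocked at (4,5)]
Union (7 distinct): (0,1) (1,2) (2,3) (2,5) (4,3) (4,5) (5,2)

Answer: 7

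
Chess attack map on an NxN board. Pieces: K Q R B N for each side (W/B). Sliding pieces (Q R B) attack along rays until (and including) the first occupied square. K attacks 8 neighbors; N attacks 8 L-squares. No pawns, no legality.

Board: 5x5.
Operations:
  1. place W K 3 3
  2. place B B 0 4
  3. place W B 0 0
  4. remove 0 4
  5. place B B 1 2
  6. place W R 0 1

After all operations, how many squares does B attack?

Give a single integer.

Answer: 6

Derivation:
Op 1: place WK@(3,3)
Op 2: place BB@(0,4)
Op 3: place WB@(0,0)
Op 4: remove (0,4)
Op 5: place BB@(1,2)
Op 6: place WR@(0,1)
Per-piece attacks for B:
  BB@(1,2): attacks (2,3) (3,4) (2,1) (3,0) (0,3) (0,1) [ray(-1,-1) blocked at (0,1)]
Union (6 distinct): (0,1) (0,3) (2,1) (2,3) (3,0) (3,4)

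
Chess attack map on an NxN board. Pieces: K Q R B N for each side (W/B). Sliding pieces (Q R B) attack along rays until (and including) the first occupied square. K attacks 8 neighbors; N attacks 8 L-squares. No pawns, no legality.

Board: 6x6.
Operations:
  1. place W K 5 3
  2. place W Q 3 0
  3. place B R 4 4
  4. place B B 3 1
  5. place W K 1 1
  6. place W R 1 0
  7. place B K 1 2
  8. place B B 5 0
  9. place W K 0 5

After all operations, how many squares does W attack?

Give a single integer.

Op 1: place WK@(5,3)
Op 2: place WQ@(3,0)
Op 3: place BR@(4,4)
Op 4: place BB@(3,1)
Op 5: place WK@(1,1)
Op 6: place WR@(1,0)
Op 7: place BK@(1,2)
Op 8: place BB@(5,0)
Op 9: place WK@(0,5)
Per-piece attacks for W:
  WK@(0,5): attacks (0,4) (1,5) (1,4)
  WR@(1,0): attacks (1,1) (2,0) (3,0) (0,0) [ray(0,1) blocked at (1,1); ray(1,0) blocked at (3,0)]
  WK@(1,1): attacks (1,2) (1,0) (2,1) (0,1) (2,2) (2,0) (0,2) (0,0)
  WQ@(3,0): attacks (3,1) (4,0) (5,0) (2,0) (1,0) (4,1) (5,2) (2,1) (1,2) [ray(0,1) blocked at (3,1); ray(1,0) blocked at (5,0); ray(-1,0) blocked at (1,0); ray(-1,1) blocked at (1,2)]
  WK@(5,3): attacks (5,4) (5,2) (4,3) (4,4) (4,2)
Union (22 distinct): (0,0) (0,1) (0,2) (0,4) (1,0) (1,1) (1,2) (1,4) (1,5) (2,0) (2,1) (2,2) (3,0) (3,1) (4,0) (4,1) (4,2) (4,3) (4,4) (5,0) (5,2) (5,4)

Answer: 22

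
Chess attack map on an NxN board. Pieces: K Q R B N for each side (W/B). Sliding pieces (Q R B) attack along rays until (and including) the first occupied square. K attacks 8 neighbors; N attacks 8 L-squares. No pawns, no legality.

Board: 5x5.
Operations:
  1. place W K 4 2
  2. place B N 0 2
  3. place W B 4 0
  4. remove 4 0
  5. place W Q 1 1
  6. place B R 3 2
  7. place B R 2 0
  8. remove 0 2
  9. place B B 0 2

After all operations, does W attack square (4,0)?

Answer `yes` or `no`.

Op 1: place WK@(4,2)
Op 2: place BN@(0,2)
Op 3: place WB@(4,0)
Op 4: remove (4,0)
Op 5: place WQ@(1,1)
Op 6: place BR@(3,2)
Op 7: place BR@(2,0)
Op 8: remove (0,2)
Op 9: place BB@(0,2)
Per-piece attacks for W:
  WQ@(1,1): attacks (1,2) (1,3) (1,4) (1,0) (2,1) (3,1) (4,1) (0,1) (2,2) (3,3) (4,4) (2,0) (0,2) (0,0) [ray(1,-1) blocked at (2,0); ray(-1,1) blocked at (0,2)]
  WK@(4,2): attacks (4,3) (4,1) (3,2) (3,3) (3,1)
W attacks (4,0): no

Answer: no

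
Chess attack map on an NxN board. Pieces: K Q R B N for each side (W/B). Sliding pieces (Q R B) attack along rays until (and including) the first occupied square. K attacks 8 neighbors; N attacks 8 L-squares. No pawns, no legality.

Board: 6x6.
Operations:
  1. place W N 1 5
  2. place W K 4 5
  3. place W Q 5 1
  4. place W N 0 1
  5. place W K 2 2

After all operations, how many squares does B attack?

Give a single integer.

Op 1: place WN@(1,5)
Op 2: place WK@(4,5)
Op 3: place WQ@(5,1)
Op 4: place WN@(0,1)
Op 5: place WK@(2,2)
Per-piece attacks for B:
Union (0 distinct): (none)

Answer: 0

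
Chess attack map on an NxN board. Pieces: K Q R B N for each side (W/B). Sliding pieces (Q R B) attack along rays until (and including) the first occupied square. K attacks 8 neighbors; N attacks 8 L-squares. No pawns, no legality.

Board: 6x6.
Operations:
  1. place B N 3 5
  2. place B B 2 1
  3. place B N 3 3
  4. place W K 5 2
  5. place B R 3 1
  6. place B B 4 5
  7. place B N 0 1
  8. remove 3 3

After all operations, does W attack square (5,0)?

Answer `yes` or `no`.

Op 1: place BN@(3,5)
Op 2: place BB@(2,1)
Op 3: place BN@(3,3)
Op 4: place WK@(5,2)
Op 5: place BR@(3,1)
Op 6: place BB@(4,5)
Op 7: place BN@(0,1)
Op 8: remove (3,3)
Per-piece attacks for W:
  WK@(5,2): attacks (5,3) (5,1) (4,2) (4,3) (4,1)
W attacks (5,0): no

Answer: no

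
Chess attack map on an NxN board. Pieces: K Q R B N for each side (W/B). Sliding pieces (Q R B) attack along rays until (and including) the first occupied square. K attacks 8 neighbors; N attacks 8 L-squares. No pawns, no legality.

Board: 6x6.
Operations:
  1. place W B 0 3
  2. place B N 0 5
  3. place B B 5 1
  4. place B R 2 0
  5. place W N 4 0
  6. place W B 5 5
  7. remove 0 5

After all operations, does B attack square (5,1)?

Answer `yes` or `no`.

Answer: no

Derivation:
Op 1: place WB@(0,3)
Op 2: place BN@(0,5)
Op 3: place BB@(5,1)
Op 4: place BR@(2,0)
Op 5: place WN@(4,0)
Op 6: place WB@(5,5)
Op 7: remove (0,5)
Per-piece attacks for B:
  BR@(2,0): attacks (2,1) (2,2) (2,3) (2,4) (2,5) (3,0) (4,0) (1,0) (0,0) [ray(1,0) blocked at (4,0)]
  BB@(5,1): attacks (4,2) (3,3) (2,4) (1,5) (4,0) [ray(-1,-1) blocked at (4,0)]
B attacks (5,1): no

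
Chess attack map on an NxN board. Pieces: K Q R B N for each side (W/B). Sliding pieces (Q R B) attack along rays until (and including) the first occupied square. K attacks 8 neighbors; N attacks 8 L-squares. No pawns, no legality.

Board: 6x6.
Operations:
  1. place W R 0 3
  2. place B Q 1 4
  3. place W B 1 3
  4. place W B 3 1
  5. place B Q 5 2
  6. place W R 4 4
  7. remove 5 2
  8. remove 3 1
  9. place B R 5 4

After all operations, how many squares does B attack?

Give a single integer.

Op 1: place WR@(0,3)
Op 2: place BQ@(1,4)
Op 3: place WB@(1,3)
Op 4: place WB@(3,1)
Op 5: place BQ@(5,2)
Op 6: place WR@(4,4)
Op 7: remove (5,2)
Op 8: remove (3,1)
Op 9: place BR@(5,4)
Per-piece attacks for B:
  BQ@(1,4): attacks (1,5) (1,3) (2,4) (3,4) (4,4) (0,4) (2,5) (2,3) (3,2) (4,1) (5,0) (0,5) (0,3) [ray(0,-1) blocked at (1,3); ray(1,0) blocked at (4,4); ray(-1,-1) blocked at (0,3)]
  BR@(5,4): attacks (5,5) (5,3) (5,2) (5,1) (5,0) (4,4) [ray(-1,0) blocked at (4,4)]
Union (17 distinct): (0,3) (0,4) (0,5) (1,3) (1,5) (2,3) (2,4) (2,5) (3,2) (3,4) (4,1) (4,4) (5,0) (5,1) (5,2) (5,3) (5,5)

Answer: 17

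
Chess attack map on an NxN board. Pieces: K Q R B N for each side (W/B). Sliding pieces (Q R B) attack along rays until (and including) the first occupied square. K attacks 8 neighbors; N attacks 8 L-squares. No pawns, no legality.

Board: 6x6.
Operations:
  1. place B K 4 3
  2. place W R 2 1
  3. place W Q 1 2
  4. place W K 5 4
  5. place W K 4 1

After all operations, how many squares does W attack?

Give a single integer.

Op 1: place BK@(4,3)
Op 2: place WR@(2,1)
Op 3: place WQ@(1,2)
Op 4: place WK@(5,4)
Op 5: place WK@(4,1)
Per-piece attacks for W:
  WQ@(1,2): attacks (1,3) (1,4) (1,5) (1,1) (1,0) (2,2) (3,2) (4,2) (5,2) (0,2) (2,3) (3,4) (4,5) (2,1) (0,3) (0,1) [ray(1,-1) blocked at (2,1)]
  WR@(2,1): attacks (2,2) (2,3) (2,4) (2,5) (2,0) (3,1) (4,1) (1,1) (0,1) [ray(1,0) blocked at (4,1)]
  WK@(4,1): attacks (4,2) (4,0) (5,1) (3,1) (5,2) (5,0) (3,2) (3,0)
  WK@(5,4): attacks (5,5) (5,3) (4,4) (4,5) (4,3)
Union (29 distinct): (0,1) (0,2) (0,3) (1,0) (1,1) (1,3) (1,4) (1,5) (2,0) (2,1) (2,2) (2,3) (2,4) (2,5) (3,0) (3,1) (3,2) (3,4) (4,0) (4,1) (4,2) (4,3) (4,4) (4,5) (5,0) (5,1) (5,2) (5,3) (5,5)

Answer: 29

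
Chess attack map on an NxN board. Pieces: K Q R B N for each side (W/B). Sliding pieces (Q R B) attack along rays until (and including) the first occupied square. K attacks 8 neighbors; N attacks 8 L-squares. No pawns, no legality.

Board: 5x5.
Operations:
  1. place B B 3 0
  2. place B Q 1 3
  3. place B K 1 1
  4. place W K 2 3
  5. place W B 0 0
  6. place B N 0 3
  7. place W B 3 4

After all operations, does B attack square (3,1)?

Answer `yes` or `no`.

Answer: yes

Derivation:
Op 1: place BB@(3,0)
Op 2: place BQ@(1,3)
Op 3: place BK@(1,1)
Op 4: place WK@(2,3)
Op 5: place WB@(0,0)
Op 6: place BN@(0,3)
Op 7: place WB@(3,4)
Per-piece attacks for B:
  BN@(0,3): attacks (2,4) (1,1) (2,2)
  BK@(1,1): attacks (1,2) (1,0) (2,1) (0,1) (2,2) (2,0) (0,2) (0,0)
  BQ@(1,3): attacks (1,4) (1,2) (1,1) (2,3) (0,3) (2,4) (2,2) (3,1) (4,0) (0,4) (0,2) [ray(0,-1) blocked at (1,1); ray(1,0) blocked at (2,3); ray(-1,0) blocked at (0,3)]
  BB@(3,0): attacks (4,1) (2,1) (1,2) (0,3) [ray(-1,1) blocked at (0,3)]
B attacks (3,1): yes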